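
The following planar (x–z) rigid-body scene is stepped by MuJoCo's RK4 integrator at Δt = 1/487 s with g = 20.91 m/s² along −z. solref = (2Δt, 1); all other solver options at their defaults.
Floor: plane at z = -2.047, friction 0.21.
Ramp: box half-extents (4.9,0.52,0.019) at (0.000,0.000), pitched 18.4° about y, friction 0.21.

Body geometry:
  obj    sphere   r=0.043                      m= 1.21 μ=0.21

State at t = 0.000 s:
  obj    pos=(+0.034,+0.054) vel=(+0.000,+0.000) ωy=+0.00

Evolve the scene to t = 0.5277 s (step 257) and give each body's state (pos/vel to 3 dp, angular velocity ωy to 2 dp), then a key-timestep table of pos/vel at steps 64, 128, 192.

State at t = 0.5277 s:
  obj    pos=(+0.657,-0.153) vel=(+2.361,-0.785) ωy=+57.85

Key-timestep trajectory:
   step    t(s)  obj.x    obj.z    obj.vx   obj.vz 
     64  0.1314   +0.073  +0.041  +0.588  -0.196
    128  0.2628   +0.189  +0.003  +1.176  -0.391
    192  0.3943   +0.382  -0.062  +1.764  -0.587


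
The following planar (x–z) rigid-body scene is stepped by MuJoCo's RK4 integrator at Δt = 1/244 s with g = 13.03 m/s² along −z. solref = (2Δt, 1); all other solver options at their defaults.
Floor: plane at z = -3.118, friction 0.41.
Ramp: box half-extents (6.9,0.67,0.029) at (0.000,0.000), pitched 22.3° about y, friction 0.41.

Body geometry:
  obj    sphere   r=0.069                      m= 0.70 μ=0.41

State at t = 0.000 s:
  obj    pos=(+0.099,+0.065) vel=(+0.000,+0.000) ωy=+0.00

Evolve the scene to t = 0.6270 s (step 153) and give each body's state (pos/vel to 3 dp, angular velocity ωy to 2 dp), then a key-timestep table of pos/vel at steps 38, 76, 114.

State at t = 0.6270 s:
  obj    pos=(+0.742,-0.198) vel=(+2.049,-0.840) ωy=+32.09

Key-timestep trajectory:
   step    t(s)  obj.x    obj.z    obj.vx   obj.vz 
     38  0.1557   +0.139  +0.049  +0.509  -0.209
     76  0.3115   +0.258  +0.000  +1.018  -0.417
    114  0.4672   +0.456  -0.081  +1.527  -0.626


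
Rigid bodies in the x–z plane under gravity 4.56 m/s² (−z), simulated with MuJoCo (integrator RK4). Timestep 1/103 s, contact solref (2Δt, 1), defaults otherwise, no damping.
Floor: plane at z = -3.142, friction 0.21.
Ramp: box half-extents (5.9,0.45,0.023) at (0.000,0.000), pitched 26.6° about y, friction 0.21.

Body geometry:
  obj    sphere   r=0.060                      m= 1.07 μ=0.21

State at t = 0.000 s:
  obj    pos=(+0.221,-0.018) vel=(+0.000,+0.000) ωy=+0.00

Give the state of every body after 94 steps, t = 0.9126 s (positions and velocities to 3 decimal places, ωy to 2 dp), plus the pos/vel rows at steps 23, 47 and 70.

State at t = 0.9126 s:
  obj    pos=(+0.764,-0.290) vel=(+1.190,-0.596) ωy=+22.17

Key-timestep trajectory:
   step    t(s)  obj.x    obj.z    obj.vx   obj.vz 
     23  0.2233   +0.254  -0.034  +0.291  -0.146
     47  0.4563   +0.357  -0.086  +0.595  -0.298
     70  0.6796   +0.522  -0.169  +0.886  -0.444


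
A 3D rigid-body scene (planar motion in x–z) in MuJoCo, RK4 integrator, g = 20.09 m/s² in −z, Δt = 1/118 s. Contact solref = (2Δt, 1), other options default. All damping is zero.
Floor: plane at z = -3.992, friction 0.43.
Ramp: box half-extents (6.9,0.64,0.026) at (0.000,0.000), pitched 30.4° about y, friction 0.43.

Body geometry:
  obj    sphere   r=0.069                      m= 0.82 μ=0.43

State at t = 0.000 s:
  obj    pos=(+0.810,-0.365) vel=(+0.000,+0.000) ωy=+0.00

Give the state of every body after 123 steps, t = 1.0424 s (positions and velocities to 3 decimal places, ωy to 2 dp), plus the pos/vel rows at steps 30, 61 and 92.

State at t = 1.0424 s:
  obj    pos=(+4.212,-2.361) vel=(+6.527,-3.830) ωy=+109.68

Key-timestep trajectory:
   step    t(s)  obj.x    obj.z    obj.vx   obj.vz 
     30  0.2542   +1.013  -0.484  +1.592  -0.934
     61  0.5169   +1.647  -0.856  +3.237  -1.899
     92  0.7797   +2.714  -1.482  +4.882  -2.864


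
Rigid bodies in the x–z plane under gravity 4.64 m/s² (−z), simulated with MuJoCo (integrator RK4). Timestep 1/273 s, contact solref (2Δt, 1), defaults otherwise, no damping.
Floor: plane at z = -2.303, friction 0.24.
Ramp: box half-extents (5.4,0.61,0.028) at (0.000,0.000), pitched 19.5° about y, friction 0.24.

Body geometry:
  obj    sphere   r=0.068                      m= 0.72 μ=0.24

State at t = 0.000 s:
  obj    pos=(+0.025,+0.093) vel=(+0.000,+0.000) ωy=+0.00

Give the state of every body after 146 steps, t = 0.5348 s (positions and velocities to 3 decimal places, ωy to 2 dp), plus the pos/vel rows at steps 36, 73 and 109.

State at t = 0.5348 s:
  obj    pos=(+0.174,+0.040) vel=(+0.558,-0.198) ωy=+8.70

Key-timestep trajectory:
   step    t(s)  obj.x    obj.z    obj.vx   obj.vz 
     36  0.1319   +0.034  +0.090  +0.138  -0.049
     73  0.2674   +0.062  +0.080  +0.279  -0.099
    109  0.3993   +0.108  +0.064  +0.416  -0.147


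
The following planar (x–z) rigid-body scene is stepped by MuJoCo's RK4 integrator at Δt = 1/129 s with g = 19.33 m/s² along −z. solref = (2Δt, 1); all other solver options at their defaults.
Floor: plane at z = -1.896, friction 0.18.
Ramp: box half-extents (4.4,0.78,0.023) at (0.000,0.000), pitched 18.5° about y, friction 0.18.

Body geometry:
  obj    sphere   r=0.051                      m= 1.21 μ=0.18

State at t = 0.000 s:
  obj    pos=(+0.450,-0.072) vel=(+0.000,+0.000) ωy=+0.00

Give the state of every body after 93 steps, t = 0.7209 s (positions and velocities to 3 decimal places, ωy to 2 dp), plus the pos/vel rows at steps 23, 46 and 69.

State at t = 0.7209 s:
  obj    pos=(+1.530,-0.434) vel=(+2.995,-1.002) ωy=+61.90

Key-timestep trajectory:
   step    t(s)  obj.x    obj.z    obj.vx   obj.vz 
     23  0.1783   +0.516  -0.095  +0.741  -0.248
     46  0.3566   +0.714  -0.161  +1.482  -0.496
     69  0.5349   +1.044  -0.271  +2.222  -0.744


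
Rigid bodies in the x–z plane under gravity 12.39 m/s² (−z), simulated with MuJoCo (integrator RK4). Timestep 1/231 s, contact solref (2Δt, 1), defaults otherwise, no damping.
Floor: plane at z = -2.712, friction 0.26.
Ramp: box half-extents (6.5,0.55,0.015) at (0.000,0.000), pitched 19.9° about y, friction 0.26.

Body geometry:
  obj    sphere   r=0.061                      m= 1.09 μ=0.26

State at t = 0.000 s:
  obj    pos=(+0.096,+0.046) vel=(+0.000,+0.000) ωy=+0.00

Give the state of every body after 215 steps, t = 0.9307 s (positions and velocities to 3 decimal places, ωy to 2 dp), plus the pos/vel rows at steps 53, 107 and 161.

State at t = 0.9307 s:
  obj    pos=(+1.323,-0.398) vel=(+2.636,-0.954) ωy=+45.96

Key-timestep trajectory:
   step    t(s)  obj.x    obj.z    obj.vx   obj.vz 
     53  0.2294   +0.171  +0.019  +0.650  -0.235
    107  0.4632   +0.400  -0.064  +1.312  -0.475
    161  0.6970   +0.784  -0.203  +1.974  -0.715


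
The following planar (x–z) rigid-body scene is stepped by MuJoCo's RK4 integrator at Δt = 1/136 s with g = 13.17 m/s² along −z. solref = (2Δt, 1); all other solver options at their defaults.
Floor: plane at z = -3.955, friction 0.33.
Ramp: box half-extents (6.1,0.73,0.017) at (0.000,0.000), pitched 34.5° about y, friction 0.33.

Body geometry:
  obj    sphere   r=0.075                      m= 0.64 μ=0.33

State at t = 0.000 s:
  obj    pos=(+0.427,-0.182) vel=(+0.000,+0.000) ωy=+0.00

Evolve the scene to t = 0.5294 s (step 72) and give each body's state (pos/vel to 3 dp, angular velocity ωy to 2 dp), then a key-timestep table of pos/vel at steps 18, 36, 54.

State at t = 0.5294 s:
  obj    pos=(+1.043,-0.605) vel=(+2.325,-1.598) ωy=+37.59

Key-timestep trajectory:
   step    t(s)  obj.x    obj.z    obj.vx   obj.vz 
     18  0.1324   +0.466  -0.208  +0.582  -0.400
     36  0.2647   +0.581  -0.288  +1.163  -0.799
     54  0.3971   +0.773  -0.420  +1.744  -1.199


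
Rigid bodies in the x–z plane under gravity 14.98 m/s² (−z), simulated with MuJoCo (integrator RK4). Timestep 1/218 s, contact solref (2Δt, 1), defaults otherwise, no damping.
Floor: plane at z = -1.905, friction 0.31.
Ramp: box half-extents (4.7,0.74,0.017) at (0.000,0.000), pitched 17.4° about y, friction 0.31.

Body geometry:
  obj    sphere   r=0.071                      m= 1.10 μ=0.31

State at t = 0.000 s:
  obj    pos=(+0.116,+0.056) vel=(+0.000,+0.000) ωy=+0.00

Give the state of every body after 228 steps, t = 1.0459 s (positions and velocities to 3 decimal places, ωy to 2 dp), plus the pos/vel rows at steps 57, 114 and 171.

State at t = 1.0459 s:
  obj    pos=(+1.786,-0.467) vel=(+3.193,-1.001) ωy=+47.13

Key-timestep trajectory:
   step    t(s)  obj.x    obj.z    obj.vx   obj.vz 
     57  0.2615   +0.220  +0.023  +0.798  -0.250
    114  0.5229   +0.534  -0.075  +1.597  -0.500
    171  0.7844   +1.055  -0.239  +2.395  -0.751


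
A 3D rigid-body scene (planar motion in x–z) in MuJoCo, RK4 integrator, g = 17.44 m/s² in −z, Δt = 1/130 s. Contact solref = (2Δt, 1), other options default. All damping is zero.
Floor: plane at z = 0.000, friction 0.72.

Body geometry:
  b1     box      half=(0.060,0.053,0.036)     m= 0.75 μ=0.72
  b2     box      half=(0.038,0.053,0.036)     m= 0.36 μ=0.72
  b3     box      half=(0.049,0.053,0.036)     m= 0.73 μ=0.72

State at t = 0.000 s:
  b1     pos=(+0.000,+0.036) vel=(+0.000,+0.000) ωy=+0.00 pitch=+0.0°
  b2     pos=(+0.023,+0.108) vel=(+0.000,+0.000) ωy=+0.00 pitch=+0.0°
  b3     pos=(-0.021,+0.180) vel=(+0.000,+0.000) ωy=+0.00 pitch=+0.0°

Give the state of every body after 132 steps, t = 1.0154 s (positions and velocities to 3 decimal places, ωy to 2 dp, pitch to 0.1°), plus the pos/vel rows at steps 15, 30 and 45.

State at t = 1.0154 s:
  b1     pos=(+0.000,+0.036) vel=(+0.000,+0.000) ωy=+0.00 pitch=+0.0°
  b2     pos=(+0.023,+0.108) vel=(+0.000,+0.000) ωy=+0.00 pitch=+0.0°
  b3     pos=(-0.136,+0.036) vel=(+0.000,+0.000) ωy=+0.00 pitch=+180.0°

Key-timestep trajectory:
   step    t(s)  b1.x    b1.z    b1.vx   b1.vz   b2.x    b2.z    b2.vx   b2.vz   b3.x    b3.z    b3.vx   b3.vz 
     15  0.1154   +0.000  +0.036  +0.001  +0.000   +0.023  +0.108  +0.003  +0.001   -0.033  +0.175  -0.241  -0.127
     30  0.2308   +0.000  +0.036  +0.002  +0.000   +0.023  +0.108  +0.001  +0.000   -0.076  +0.114  -0.674  -0.074
     45  0.3462   +0.000  +0.036  +0.000  +0.000   +0.023  +0.108  +0.000  +0.000   -0.138  +0.030  +0.175  +0.001


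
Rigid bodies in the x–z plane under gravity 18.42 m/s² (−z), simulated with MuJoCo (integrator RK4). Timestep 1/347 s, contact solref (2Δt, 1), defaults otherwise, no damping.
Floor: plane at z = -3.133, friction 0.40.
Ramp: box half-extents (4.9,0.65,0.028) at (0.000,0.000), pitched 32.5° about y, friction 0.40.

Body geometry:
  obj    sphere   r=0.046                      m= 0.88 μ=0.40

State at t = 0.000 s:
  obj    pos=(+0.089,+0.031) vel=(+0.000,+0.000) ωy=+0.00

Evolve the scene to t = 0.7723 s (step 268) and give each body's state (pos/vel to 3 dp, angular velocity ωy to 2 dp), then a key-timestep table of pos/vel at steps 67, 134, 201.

State at t = 0.7723 s:
  obj    pos=(+1.867,-1.102) vel=(+4.605,-2.934) ωy=+118.68

Key-timestep trajectory:
   step    t(s)  obj.x    obj.z    obj.vx   obj.vz 
     67  0.1931   +0.200  -0.040  +1.151  -0.734
    134  0.3862   +0.534  -0.252  +2.303  -1.467
    201  0.5793   +1.089  -0.606  +3.454  -2.200


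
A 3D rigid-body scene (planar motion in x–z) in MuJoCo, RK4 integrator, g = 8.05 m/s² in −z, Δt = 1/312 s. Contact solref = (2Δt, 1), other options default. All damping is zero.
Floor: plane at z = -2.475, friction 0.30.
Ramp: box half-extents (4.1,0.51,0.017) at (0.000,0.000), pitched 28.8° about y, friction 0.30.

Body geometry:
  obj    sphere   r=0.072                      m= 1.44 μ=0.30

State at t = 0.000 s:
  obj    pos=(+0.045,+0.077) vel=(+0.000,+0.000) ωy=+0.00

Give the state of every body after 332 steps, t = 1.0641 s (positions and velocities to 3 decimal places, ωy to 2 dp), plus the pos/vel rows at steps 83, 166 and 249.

State at t = 1.0641 s:
  obj    pos=(+1.419,-0.679) vel=(+2.583,-1.420) ωy=+40.94

Key-timestep trajectory:
   step    t(s)  obj.x    obj.z    obj.vx   obj.vz 
     83  0.2660   +0.131  +0.030  +0.646  -0.355
    166  0.5321   +0.389  -0.112  +1.292  -0.710
    249  0.7981   +0.818  -0.348  +1.937  -1.065


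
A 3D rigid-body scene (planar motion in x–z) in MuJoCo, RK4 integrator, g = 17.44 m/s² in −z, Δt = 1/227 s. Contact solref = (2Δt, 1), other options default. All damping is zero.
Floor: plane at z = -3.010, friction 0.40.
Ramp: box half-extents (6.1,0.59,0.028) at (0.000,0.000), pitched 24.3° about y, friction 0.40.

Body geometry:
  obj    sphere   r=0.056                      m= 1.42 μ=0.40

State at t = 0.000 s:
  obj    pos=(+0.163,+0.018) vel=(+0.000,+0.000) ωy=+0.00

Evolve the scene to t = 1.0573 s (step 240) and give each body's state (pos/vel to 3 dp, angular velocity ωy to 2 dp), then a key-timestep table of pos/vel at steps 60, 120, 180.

State at t = 1.0573 s:
  obj    pos=(+2.775,-1.161) vel=(+4.940,-2.230) ωy=+96.77

Key-timestep trajectory:
   step    t(s)  obj.x    obj.z    obj.vx   obj.vz 
     60  0.2643   +0.326  -0.055  +1.235  -0.558
    120  0.5286   +0.816  -0.276  +2.470  -1.115
    180  0.7930   +1.632  -0.645  +3.705  -1.673


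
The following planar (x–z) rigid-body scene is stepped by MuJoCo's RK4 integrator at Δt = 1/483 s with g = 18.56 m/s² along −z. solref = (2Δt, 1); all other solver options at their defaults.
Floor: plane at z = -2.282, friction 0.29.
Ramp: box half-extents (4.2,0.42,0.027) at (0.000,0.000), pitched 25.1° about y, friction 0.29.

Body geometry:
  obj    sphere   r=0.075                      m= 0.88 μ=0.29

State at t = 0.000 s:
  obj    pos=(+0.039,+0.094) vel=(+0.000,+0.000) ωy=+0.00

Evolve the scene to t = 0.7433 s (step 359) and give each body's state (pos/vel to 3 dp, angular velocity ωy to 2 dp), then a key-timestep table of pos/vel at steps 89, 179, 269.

State at t = 0.7433 s:
  obj    pos=(+1.446,-0.565) vel=(+3.785,-1.773) ωy=+55.73

Key-timestep trajectory:
   step    t(s)  obj.x    obj.z    obj.vx   obj.vz 
     89  0.1843   +0.126  +0.054  +0.938  -0.440
    179  0.3706   +0.389  -0.070  +1.887  -0.884
    269  0.5569   +0.829  -0.276  +2.836  -1.329


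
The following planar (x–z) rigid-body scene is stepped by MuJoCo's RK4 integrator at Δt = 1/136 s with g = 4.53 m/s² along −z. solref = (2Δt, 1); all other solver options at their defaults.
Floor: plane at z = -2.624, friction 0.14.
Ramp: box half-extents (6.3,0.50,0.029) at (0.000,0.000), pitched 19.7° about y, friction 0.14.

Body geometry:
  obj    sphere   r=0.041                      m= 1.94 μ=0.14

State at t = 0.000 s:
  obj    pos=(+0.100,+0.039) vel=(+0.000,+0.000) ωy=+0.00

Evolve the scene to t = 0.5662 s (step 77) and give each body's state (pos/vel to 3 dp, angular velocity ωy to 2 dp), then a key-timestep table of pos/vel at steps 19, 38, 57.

State at t = 0.5662 s:
  obj    pos=(+0.265,-0.020) vel=(+0.582,-0.208) ωy=+15.05

Key-timestep trajectory:
   step    t(s)  obj.x    obj.z    obj.vx   obj.vz 
     19  0.1397   +0.110  +0.035  +0.144  -0.051
     38  0.2794   +0.140  +0.024  +0.287  -0.103
     57  0.4191   +0.190  +0.006  +0.430  -0.154


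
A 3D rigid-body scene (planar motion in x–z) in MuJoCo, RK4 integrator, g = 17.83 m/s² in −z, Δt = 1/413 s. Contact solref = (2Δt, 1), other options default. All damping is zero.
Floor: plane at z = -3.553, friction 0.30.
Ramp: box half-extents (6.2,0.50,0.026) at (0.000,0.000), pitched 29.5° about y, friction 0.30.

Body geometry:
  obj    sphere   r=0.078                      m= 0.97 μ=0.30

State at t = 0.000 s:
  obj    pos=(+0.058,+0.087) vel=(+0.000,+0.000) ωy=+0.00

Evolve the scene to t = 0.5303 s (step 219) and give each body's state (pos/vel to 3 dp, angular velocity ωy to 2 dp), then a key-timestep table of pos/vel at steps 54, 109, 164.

State at t = 0.5303 s:
  obj    pos=(+0.825,-0.348) vel=(+2.895,-1.638) ωy=+42.63

Key-timestep trajectory:
   step    t(s)  obj.x    obj.z    obj.vx   obj.vz 
     54  0.1308   +0.105  +0.060  +0.714  -0.404
    109  0.2639   +0.248  -0.021  +1.441  -0.815
    164  0.3971   +0.488  -0.157  +2.168  -1.226


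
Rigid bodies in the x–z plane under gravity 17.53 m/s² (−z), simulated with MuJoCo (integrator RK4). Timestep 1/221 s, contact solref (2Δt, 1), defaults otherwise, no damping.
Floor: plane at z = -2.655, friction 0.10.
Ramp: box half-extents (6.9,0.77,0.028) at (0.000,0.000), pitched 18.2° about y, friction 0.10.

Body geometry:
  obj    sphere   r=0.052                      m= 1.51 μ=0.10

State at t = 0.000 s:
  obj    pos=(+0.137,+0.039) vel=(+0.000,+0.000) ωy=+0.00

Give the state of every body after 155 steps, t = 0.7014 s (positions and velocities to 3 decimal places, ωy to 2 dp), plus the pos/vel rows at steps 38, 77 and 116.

State at t = 0.7014 s:
  obj    pos=(+1.051,-0.261) vel=(+2.606,-0.857) ωy=+52.73

Key-timestep trajectory:
   step    t(s)  obj.x    obj.z    obj.vx   obj.vz 
     38  0.1719   +0.192  +0.021  +0.639  -0.210
     77  0.3484   +0.363  -0.035  +1.295  -0.426
    116  0.5249   +0.649  -0.129  +1.950  -0.641


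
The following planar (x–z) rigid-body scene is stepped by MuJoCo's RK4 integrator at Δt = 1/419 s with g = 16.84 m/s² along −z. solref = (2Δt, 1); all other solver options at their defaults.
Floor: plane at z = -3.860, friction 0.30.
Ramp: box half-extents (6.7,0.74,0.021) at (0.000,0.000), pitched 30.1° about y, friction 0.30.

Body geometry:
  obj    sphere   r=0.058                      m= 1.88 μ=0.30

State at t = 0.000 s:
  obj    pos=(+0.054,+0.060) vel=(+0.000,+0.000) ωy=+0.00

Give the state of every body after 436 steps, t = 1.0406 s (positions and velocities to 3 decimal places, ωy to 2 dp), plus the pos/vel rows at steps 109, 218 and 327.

State at t = 1.0406 s:
  obj    pos=(+2.880,-1.578) vel=(+5.431,-3.148) ωy=+108.22

Key-timestep trajectory:
   step    t(s)  obj.x    obj.z    obj.vx   obj.vz 
    109  0.2601   +0.231  -0.042  +1.358  -0.787
    218  0.5203   +0.760  -0.350  +2.716  -1.574
    327  0.7804   +1.644  -0.861  +4.073  -2.361


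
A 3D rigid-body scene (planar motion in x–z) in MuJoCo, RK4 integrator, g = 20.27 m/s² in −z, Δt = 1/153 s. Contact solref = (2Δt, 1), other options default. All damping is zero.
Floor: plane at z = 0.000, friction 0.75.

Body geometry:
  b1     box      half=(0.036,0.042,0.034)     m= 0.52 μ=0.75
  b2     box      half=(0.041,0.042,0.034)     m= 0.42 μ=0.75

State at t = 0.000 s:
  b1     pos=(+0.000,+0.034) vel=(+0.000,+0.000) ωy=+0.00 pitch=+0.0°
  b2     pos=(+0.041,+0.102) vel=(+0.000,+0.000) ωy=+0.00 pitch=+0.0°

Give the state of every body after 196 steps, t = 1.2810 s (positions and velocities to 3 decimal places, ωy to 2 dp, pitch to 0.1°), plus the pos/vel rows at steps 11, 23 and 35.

State at t = 1.2810 s:
  b1     pos=(+0.000,+0.034) vel=(+0.000,+0.000) ωy=+0.00 pitch=+0.0°
  b2     pos=(+0.081,+0.041) vel=(+0.000,+0.000) ωy=+0.00 pitch=+90.0°

Key-timestep trajectory:
   step    t(s)  b1.x    b1.z    b1.vx   b1.vz   b2.x    b2.z    b2.vx   b2.vz 
     11  0.0719   +0.000  +0.034  -0.001  +0.002   +0.046  +0.101  +0.146  -0.038
     23  0.1503   +0.000  +0.034  +0.000  +0.000   +0.067  +0.084  +0.369  -0.584
     35  0.2288   +0.000  +0.034  +0.000  +0.000   +0.082  +0.039  -0.048  +0.107


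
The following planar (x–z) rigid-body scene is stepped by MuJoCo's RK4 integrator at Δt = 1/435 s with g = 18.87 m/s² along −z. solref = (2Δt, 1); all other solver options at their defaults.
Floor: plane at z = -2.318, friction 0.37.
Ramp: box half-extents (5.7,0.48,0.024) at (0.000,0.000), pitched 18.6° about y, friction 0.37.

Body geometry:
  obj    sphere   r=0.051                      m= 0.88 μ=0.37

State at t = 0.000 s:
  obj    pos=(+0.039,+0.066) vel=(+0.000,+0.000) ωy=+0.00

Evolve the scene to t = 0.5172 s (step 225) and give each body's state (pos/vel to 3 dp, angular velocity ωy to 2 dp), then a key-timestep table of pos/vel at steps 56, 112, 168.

State at t = 0.5172 s:
  obj    pos=(+0.584,-0.117) vel=(+2.108,-0.709) ωy=+43.60

Key-timestep trajectory:
   step    t(s)  obj.x    obj.z    obj.vx   obj.vz 
     56  0.1287   +0.073  +0.055  +0.525  -0.177
    112  0.2575   +0.174  +0.021  +1.049  -0.353
    168  0.3862   +0.343  -0.036  +1.574  -0.530


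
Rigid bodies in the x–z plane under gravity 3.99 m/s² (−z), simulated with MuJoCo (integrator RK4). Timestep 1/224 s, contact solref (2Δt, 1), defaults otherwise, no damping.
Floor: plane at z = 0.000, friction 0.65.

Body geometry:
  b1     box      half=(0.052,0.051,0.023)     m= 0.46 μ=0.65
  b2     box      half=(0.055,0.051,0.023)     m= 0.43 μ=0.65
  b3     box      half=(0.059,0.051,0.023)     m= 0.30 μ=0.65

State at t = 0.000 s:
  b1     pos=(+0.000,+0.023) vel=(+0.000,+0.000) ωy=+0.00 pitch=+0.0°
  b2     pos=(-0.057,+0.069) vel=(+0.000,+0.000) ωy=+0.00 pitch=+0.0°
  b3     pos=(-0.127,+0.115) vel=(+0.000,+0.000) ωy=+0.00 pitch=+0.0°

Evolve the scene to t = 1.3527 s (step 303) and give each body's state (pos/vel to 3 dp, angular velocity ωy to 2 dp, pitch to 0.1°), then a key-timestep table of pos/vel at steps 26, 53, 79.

State at t = 1.3527 s:
  b1     pos=(+0.000,+0.023) vel=(+0.000,+0.000) ωy=+0.00 pitch=+0.0°
  b2     pos=(-0.073,+0.057) vel=(+0.000,+0.000) ωy=+0.00 pitch=-50.1°
  b3     pos=(-0.155,+0.053) vel=(+0.000,+0.000) ωy=+0.00 pitch=-35.0°

Key-timestep trajectory:
   step    t(s)  b1.x    b1.z    b1.vx   b1.vz   b2.x    b2.z    b2.vx   b2.vz   b3.x    b3.z    b3.vx   b3.vz 
     26  0.1161   +0.000  +0.023  +0.000  +0.000   -0.061  +0.068  -0.063  -0.025   -0.136  +0.102  -0.158  -0.243
     53  0.2366   +0.000  +0.023  +0.000  +0.000   -0.071  +0.059  -0.108  -0.145   -0.157  +0.052  +0.059  -0.055
     79  0.3527   +0.000  +0.023  +0.000  +0.000   -0.075  +0.058  +0.027  -0.007   -0.156  +0.053  +0.010  -0.006


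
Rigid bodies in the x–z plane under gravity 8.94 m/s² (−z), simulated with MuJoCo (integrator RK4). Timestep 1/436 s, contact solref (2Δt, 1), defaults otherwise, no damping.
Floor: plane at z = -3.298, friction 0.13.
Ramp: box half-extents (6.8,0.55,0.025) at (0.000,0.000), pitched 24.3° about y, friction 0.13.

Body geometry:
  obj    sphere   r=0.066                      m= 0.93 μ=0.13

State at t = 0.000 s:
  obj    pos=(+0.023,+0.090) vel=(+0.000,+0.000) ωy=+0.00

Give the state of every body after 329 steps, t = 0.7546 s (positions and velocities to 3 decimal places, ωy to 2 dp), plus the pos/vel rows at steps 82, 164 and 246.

State at t = 0.7546 s:
  obj    pos=(+0.705,-0.218) vel=(+1.807,-0.816) ωy=+30.04

Key-timestep trajectory:
   step    t(s)  obj.x    obj.z    obj.vx   obj.vz 
     82  0.1881   +0.065  +0.070  +0.451  -0.205
    164  0.3761   +0.193  +0.013  +0.901  -0.407
    246  0.5642   +0.404  -0.083  +1.351  -0.610


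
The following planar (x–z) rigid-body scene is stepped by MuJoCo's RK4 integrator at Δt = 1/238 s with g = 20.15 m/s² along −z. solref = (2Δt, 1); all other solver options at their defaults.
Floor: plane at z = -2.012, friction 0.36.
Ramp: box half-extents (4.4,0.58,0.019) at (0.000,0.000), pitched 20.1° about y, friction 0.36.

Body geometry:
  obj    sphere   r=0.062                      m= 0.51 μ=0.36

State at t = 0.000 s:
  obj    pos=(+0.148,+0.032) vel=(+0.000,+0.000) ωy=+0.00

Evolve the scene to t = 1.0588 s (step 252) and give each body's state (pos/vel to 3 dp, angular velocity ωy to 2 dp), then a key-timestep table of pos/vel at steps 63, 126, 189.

State at t = 1.0588 s:
  obj    pos=(+2.752,-0.921) vel=(+4.918,-1.800) ωy=+84.46

Key-timestep trajectory:
   step    t(s)  obj.x    obj.z    obj.vx   obj.vz 
     63  0.2647   +0.311  -0.028  +1.230  -0.450
    126  0.5294   +0.799  -0.206  +2.459  -0.900
    189  0.7941   +1.613  -0.504  +3.689  -1.350


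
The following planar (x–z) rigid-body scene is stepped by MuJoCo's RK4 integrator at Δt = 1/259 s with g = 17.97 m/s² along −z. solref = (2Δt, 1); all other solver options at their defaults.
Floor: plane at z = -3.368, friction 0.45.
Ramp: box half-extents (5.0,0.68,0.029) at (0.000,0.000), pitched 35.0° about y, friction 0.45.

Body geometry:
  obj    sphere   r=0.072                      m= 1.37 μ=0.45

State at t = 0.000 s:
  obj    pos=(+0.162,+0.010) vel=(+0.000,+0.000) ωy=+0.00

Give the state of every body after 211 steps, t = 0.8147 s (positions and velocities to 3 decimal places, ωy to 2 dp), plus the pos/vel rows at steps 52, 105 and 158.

State at t = 0.8147 s:
  obj    pos=(+2.163,-1.392) vel=(+4.913,-3.440) ωy=+83.29

Key-timestep trajectory:
   step    t(s)  obj.x    obj.z    obj.vx   obj.vz 
     52  0.2008   +0.284  -0.075  +1.211  -0.848
    105  0.4054   +0.658  -0.337  +2.445  -1.712
    158  0.6100   +1.284  -0.776  +3.679  -2.576


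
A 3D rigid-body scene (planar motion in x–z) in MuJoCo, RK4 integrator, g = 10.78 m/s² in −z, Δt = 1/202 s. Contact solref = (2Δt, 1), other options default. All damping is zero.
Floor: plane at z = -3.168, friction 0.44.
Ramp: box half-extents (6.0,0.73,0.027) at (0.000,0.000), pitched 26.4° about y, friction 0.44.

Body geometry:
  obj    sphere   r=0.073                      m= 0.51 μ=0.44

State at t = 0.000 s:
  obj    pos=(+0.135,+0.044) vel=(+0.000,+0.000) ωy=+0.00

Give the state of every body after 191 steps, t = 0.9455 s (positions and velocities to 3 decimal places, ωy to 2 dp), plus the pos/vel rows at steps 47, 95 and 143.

State at t = 0.9455 s:
  obj    pos=(+1.506,-0.636) vel=(+2.900,-1.439) ωy=+44.34

Key-timestep trajectory:
   step    t(s)  obj.x    obj.z    obj.vx   obj.vz 
     47  0.2327   +0.218  +0.003  +0.714  -0.354
     95  0.4703   +0.474  -0.124  +1.442  -0.716
    143  0.7079   +0.904  -0.337  +2.171  -1.078


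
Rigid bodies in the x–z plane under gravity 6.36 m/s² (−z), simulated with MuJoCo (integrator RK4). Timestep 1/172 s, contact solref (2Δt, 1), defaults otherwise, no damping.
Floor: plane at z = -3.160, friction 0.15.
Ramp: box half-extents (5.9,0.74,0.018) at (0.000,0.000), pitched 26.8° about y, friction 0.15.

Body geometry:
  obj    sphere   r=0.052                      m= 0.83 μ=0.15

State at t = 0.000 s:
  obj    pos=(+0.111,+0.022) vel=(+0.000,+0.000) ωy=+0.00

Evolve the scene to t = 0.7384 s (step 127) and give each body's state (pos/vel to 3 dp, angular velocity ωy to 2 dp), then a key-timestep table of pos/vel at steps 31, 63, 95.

State at t = 0.7384 s:
  obj    pos=(+0.610,-0.230) vel=(+1.350,-0.682) ωy=+29.07

Key-timestep trajectory:
   step    t(s)  obj.x    obj.z    obj.vx   obj.vz 
     31  0.1802   +0.141  +0.007  +0.330  -0.167
     63  0.3663   +0.234  -0.040  +0.670  -0.338
     95  0.5523   +0.390  -0.119  +1.010  -0.510


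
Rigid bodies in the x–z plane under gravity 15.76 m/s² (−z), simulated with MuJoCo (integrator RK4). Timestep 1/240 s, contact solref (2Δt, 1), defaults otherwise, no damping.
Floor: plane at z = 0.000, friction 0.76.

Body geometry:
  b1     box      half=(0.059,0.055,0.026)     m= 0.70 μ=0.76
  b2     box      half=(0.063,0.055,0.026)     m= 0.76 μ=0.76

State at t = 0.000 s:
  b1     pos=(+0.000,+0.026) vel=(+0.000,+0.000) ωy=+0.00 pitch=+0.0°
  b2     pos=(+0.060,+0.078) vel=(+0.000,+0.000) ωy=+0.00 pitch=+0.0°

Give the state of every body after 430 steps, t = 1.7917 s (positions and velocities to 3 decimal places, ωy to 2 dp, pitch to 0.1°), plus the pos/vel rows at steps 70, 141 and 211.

State at t = 1.7917 s:
  b1     pos=(+0.000,+0.026) vel=(+0.000,+0.000) ωy=+0.00 pitch=+0.0°
  b2     pos=(+0.122,+0.063) vel=(+0.000,+0.000) ωy=+0.00 pitch=+90.0°

Key-timestep trajectory:
   step    t(s)  b1.x    b1.z    b1.vx   b1.vz   b2.x    b2.z    b2.vx   b2.vz 
     70  0.2917   +0.000  +0.026  +0.000  +0.000   +0.082  +0.065  +0.259  -0.004
    141  0.5875   +0.000  +0.026  +0.000  +0.000   +0.137  +0.067  -0.049  -0.008
    211  0.8792   +0.000  +0.026  +0.000  +0.000   +0.127  +0.065  -0.045  -0.015


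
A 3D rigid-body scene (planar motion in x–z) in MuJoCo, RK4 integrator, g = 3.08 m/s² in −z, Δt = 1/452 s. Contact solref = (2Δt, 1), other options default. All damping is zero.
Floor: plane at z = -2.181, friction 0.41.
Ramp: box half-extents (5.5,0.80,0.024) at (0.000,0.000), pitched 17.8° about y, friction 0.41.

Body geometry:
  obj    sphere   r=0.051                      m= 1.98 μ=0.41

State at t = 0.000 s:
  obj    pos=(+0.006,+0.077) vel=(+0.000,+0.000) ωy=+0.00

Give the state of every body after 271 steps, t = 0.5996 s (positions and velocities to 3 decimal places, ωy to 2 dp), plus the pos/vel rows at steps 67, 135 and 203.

State at t = 0.5996 s:
  obj    pos=(+0.121,+0.040) vel=(+0.384,-0.123) ωy=+7.91

Key-timestep trajectory:
   step    t(s)  obj.x    obj.z    obj.vx   obj.vz 
     67  0.1482   +0.013  +0.075  +0.095  -0.030
    135  0.2987   +0.035  +0.068  +0.191  -0.061
    203  0.4491   +0.071  +0.056  +0.288  -0.092


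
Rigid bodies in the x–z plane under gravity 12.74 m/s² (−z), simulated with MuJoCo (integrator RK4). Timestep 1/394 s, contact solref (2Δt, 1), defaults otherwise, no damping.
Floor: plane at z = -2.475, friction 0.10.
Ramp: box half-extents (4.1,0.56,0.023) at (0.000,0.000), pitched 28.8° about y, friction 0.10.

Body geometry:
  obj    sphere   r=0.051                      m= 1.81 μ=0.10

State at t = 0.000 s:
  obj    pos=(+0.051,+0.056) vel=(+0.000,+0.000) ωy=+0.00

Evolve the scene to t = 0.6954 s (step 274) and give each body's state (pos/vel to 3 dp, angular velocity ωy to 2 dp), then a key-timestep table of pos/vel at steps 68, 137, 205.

State at t = 0.6954 s:
  obj    pos=(+1.116,-0.529) vel=(+3.053,-1.700) ωy=+37.92

Key-timestep trajectory:
   step    t(s)  obj.x    obj.z    obj.vx   obj.vz 
     68  0.1726   +0.117  +0.020  +0.762  -0.412
    137  0.3477   +0.317  -0.090  +1.525  -0.855
    205  0.5203   +0.647  -0.271  +2.302  -1.230


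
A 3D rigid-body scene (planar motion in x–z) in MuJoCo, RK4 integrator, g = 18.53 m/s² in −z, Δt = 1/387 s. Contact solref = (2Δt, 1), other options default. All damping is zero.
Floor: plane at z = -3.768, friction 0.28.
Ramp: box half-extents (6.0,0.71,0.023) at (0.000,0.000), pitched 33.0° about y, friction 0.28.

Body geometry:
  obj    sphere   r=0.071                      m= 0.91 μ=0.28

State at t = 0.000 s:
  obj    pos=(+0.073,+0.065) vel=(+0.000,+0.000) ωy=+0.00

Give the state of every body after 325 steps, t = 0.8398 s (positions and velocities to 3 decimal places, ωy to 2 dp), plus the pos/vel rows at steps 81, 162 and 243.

State at t = 0.8398 s:
  obj    pos=(+2.205,-1.320) vel=(+5.077,-3.297) ωy=+85.25

Key-timestep trajectory:
   step    t(s)  obj.x    obj.z    obj.vx   obj.vz 
     81  0.2093   +0.205  -0.021  +1.266  -0.822
    162  0.4186   +0.603  -0.279  +2.531  -1.644
    243  0.6279   +1.265  -0.709  +3.796  -2.465


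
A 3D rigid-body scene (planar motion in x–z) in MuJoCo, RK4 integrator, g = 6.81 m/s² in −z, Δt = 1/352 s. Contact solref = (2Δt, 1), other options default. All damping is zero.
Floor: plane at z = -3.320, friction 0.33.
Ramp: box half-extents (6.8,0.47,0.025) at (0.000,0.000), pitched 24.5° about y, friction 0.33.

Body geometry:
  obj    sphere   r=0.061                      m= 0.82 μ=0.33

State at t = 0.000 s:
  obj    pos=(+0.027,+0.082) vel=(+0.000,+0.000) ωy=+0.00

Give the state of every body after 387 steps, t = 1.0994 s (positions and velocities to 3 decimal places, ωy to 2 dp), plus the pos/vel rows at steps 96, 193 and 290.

State at t = 1.0994 s:
  obj    pos=(+1.137,-0.423) vel=(+2.018,-0.920) ωy=+36.35

Key-timestep trajectory:
   step    t(s)  obj.x    obj.z    obj.vx   obj.vz 
     96  0.2727   +0.095  +0.051  +0.501  -0.228
    193  0.5483   +0.303  -0.044  +1.006  -0.459
    290  0.8239   +0.650  -0.202  +1.512  -0.689


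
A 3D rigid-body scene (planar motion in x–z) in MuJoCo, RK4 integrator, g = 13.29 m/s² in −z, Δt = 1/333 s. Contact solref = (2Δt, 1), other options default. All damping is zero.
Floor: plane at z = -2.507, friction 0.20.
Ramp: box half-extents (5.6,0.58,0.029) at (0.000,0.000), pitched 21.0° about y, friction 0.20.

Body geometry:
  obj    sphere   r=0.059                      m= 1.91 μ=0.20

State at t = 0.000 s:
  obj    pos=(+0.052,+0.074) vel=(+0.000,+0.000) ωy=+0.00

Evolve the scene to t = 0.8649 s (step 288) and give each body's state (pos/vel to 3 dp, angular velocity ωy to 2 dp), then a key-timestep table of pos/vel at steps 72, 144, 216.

State at t = 0.8649 s:
  obj    pos=(+1.240,-0.382) vel=(+2.747,-1.054) ωy=+49.86

Key-timestep trajectory:
   step    t(s)  obj.x    obj.z    obj.vx   obj.vz 
     72  0.2162   +0.126  +0.046  +0.687  -0.264
    144  0.4324   +0.349  -0.040  +1.374  -0.527
    216  0.6486   +0.720  -0.182  +2.060  -0.791


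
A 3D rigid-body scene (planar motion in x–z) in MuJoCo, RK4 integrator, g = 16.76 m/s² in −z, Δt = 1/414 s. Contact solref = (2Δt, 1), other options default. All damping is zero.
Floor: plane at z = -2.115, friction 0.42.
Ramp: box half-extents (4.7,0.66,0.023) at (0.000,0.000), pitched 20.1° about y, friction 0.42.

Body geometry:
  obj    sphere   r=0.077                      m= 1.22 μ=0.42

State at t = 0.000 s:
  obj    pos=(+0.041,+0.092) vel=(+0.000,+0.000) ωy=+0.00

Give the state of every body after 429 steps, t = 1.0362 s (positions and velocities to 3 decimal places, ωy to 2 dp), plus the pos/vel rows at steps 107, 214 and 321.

State at t = 1.0362 s:
  obj    pos=(+2.115,-0.668) vel=(+4.004,-1.465) ωy=+55.36

Key-timestep trajectory:
   step    t(s)  obj.x    obj.z    obj.vx   obj.vz 
    107  0.2585   +0.170  +0.044  +0.999  -0.365
    214  0.5169   +0.557  -0.097  +1.997  -0.731
    321  0.7754   +1.202  -0.334  +2.996  -1.096


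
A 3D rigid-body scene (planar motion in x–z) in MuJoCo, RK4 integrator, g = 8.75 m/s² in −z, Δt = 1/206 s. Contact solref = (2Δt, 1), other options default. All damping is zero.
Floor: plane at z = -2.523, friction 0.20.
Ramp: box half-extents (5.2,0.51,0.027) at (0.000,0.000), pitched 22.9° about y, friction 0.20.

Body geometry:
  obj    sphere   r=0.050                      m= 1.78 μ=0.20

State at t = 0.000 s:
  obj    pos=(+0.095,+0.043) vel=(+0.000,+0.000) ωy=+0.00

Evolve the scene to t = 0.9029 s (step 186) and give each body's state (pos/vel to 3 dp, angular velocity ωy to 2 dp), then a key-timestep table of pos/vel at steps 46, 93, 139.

State at t = 0.9029 s:
  obj    pos=(+1.008,-0.342) vel=(+2.023,-0.855) ωy=+43.91

Key-timestep trajectory:
   step    t(s)  obj.x    obj.z    obj.vx   obj.vz 
     46  0.2233   +0.151  +0.020  +0.500  -0.211
     93  0.4515   +0.324  -0.053  +1.012  -0.427
    139  0.6748   +0.605  -0.172  +1.512  -0.639


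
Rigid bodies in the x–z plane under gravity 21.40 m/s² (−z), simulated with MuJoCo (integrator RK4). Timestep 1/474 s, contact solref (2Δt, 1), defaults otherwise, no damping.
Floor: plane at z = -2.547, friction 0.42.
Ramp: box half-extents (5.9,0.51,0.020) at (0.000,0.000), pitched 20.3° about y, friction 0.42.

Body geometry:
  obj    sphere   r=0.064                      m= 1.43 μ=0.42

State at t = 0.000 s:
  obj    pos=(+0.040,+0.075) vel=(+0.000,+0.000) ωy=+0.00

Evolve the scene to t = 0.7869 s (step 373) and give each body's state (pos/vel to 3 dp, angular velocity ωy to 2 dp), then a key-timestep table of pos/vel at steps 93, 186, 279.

State at t = 0.7869 s:
  obj    pos=(+1.580,-0.495) vel=(+3.914,-1.448) ωy=+65.20

Key-timestep trajectory:
   step    t(s)  obj.x    obj.z    obj.vx   obj.vz 
     93  0.1962   +0.136  +0.039  +0.976  -0.361
    186  0.3924   +0.423  -0.067  +1.952  -0.722
    279  0.5886   +0.902  -0.244  +2.928  -1.083


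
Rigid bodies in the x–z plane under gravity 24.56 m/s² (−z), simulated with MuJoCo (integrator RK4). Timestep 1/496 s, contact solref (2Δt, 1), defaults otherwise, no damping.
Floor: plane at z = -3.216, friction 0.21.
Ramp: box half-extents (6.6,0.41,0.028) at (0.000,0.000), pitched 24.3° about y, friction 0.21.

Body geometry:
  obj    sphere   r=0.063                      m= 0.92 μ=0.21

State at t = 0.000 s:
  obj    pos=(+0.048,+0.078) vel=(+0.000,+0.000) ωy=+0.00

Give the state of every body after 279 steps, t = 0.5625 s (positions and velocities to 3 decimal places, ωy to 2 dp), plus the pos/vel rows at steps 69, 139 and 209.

State at t = 0.5625 s:
  obj    pos=(+1.089,-0.392) vel=(+3.701,-1.671) ωy=+64.45

Key-timestep trajectory:
   step    t(s)  obj.x    obj.z    obj.vx   obj.vz 
     69  0.1391   +0.112  +0.049  +0.916  -0.413
    139  0.2802   +0.306  -0.039  +1.844  -0.833
    209  0.4214   +0.632  -0.186  +2.773  -1.252


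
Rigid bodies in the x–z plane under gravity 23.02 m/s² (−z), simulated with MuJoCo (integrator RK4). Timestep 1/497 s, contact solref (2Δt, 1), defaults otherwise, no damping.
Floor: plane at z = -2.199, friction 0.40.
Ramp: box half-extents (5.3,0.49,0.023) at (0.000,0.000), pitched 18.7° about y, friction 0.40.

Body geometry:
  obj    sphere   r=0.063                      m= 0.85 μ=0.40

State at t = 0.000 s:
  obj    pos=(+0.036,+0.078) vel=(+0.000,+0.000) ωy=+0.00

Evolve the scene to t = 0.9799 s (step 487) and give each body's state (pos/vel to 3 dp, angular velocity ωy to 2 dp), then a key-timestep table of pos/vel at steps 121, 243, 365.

State at t = 0.9799 s:
  obj    pos=(+2.434,-0.733) vel=(+4.893,-1.656) ωy=+81.99

Key-timestep trajectory:
   step    t(s)  obj.x    obj.z    obj.vx   obj.vz 
    121  0.2435   +0.184  +0.028  +1.216  -0.412
    243  0.4889   +0.633  -0.123  +2.442  -0.826
    365  0.7344   +1.383  -0.377  +3.667  -1.241


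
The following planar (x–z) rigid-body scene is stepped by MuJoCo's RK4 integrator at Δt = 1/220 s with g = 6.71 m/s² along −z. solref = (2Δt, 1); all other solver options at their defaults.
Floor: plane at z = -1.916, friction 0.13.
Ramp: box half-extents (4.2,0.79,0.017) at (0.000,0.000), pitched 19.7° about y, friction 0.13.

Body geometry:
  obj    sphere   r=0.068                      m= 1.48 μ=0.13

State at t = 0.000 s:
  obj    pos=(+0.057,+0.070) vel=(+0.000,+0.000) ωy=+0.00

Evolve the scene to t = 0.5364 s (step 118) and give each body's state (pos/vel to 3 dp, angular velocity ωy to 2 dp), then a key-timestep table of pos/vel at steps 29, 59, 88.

State at t = 0.5364 s:
  obj    pos=(+0.276,-0.008) vel=(+0.816,-0.292) ωy=+12.74

Key-timestep trajectory:
   step    t(s)  obj.x    obj.z    obj.vx   obj.vz 
     29  0.1318   +0.070  +0.065  +0.201  -0.072
     59  0.2682   +0.112  +0.050  +0.408  -0.146
     88  0.4000   +0.179  +0.026  +0.609  -0.218


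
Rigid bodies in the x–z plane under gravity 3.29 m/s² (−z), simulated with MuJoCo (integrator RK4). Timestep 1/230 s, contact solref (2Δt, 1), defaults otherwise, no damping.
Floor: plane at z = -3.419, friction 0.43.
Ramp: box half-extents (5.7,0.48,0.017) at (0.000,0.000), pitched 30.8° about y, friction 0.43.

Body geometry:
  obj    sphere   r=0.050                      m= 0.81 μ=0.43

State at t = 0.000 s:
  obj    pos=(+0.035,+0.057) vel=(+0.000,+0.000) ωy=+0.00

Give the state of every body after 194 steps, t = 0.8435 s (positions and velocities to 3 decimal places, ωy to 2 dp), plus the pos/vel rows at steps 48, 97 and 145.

State at t = 0.8435 s:
  obj    pos=(+0.403,-0.162) vel=(+0.872,-0.520) ωy=+20.30

Key-timestep trajectory:
   step    t(s)  obj.x    obj.z    obj.vx   obj.vz 
     48  0.2087   +0.058  +0.044  +0.216  -0.129
     97  0.4217   +0.127  +0.002  +0.436  -0.260
    145  0.6304   +0.240  -0.065  +0.652  -0.388


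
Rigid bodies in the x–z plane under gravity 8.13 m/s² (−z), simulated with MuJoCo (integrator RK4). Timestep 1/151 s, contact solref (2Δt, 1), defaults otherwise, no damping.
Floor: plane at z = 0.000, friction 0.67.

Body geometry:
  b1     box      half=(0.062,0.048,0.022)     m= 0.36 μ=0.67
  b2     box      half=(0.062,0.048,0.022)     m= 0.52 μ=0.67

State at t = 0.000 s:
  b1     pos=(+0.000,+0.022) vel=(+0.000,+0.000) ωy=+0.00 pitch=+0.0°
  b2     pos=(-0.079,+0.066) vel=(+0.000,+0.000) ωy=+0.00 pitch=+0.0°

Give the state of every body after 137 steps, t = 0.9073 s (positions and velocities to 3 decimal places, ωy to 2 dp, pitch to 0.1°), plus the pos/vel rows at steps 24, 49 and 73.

State at t = 0.9073 s:
  b1     pos=(+0.000,+0.022) vel=(+0.001,+0.000) ωy=+0.00 pitch=+0.0°
  b2     pos=(-0.087,+0.053) vel=(+0.000,+0.000) ωy=+0.01 pitch=-34.1°

Key-timestep trajectory:
   step    t(s)  b1.x    b1.z    b1.vx   b1.vz   b2.x    b2.z    b2.vx   b2.vz 
     24  0.1589   +0.000  +0.022  +0.000  +0.000   -0.090  +0.053  +0.028  +0.069
     49  0.3245   +0.000  +0.022  +0.001  +0.000   -0.087  +0.053  +0.000  +0.000
     73  0.4834   +0.000  +0.022  +0.001  +0.000   -0.087  +0.053  +0.000  +0.000
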